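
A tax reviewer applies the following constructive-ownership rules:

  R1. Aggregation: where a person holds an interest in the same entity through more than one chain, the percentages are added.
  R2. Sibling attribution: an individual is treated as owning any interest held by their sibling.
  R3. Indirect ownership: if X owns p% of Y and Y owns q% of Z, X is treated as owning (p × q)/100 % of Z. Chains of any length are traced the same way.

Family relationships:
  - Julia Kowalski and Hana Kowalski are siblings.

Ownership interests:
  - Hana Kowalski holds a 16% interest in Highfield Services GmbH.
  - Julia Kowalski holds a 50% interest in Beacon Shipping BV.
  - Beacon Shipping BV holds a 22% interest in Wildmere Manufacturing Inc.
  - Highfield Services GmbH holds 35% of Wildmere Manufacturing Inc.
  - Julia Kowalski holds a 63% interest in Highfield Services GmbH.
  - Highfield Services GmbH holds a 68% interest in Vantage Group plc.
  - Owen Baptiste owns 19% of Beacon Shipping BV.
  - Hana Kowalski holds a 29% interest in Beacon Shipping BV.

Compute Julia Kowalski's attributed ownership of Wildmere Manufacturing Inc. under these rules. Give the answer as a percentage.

45.03%

By sibling attribution (R2), Julia Kowalski is treated as also owning Hana Kowalski's interest in Highfield Services GmbH, giving 63% + 16% = 79%.
By sibling attribution (R2), Julia Kowalski is treated as also owning Hana Kowalski's interest in Beacon Shipping BV, giving 50% + 29% = 79%.
Chain via Highfield Services GmbH (R3): 79% × 35% = 27.65% of Wildmere Manufacturing Inc.
Chain via Beacon Shipping BV (R3): 79% × 22% = 17.38% of Wildmere Manufacturing Inc.
Aggregating (R1): 27.65% + 17.38% = 45.03%.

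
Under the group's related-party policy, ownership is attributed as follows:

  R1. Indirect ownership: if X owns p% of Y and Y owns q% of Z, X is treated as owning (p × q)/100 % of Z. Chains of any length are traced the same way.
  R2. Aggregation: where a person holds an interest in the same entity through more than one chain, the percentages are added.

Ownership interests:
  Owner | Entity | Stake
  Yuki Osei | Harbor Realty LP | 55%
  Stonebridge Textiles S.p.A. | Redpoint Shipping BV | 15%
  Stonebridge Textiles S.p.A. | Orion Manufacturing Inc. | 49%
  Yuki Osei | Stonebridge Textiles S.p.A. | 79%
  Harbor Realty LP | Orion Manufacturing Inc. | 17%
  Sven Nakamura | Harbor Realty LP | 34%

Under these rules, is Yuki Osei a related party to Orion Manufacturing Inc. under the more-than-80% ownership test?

Chain via Stonebridge Textiles S.p.A. (R1): 79% × 49% = 38.71% of Orion Manufacturing Inc.
Chain via Harbor Realty LP (R1): 55% × 17% = 9.35% of Orion Manufacturing Inc.
Aggregating (R2): 38.71% + 9.35% = 48.06%.
48.06% does not exceed the 80% threshold, so Yuki is not a related party to Orion Manufacturing Inc.

No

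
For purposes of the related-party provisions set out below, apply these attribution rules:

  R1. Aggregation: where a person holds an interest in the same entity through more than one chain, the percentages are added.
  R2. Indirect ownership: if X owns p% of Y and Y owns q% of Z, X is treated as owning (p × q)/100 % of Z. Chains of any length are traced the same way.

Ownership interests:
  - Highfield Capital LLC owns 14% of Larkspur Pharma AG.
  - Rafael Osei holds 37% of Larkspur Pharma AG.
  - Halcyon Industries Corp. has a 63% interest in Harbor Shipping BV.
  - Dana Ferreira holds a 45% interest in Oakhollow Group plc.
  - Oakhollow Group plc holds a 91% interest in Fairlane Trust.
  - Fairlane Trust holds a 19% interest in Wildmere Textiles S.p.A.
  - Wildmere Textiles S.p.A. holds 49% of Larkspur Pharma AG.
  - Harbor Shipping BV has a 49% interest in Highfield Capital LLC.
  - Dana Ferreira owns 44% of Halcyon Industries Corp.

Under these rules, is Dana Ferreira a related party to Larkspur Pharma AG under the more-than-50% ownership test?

Chain via Halcyon Industries Corp. → Harbor Shipping BV → Highfield Capital LLC (R2): 44% × 63% × 49% × 14% = 1.901592% of Larkspur Pharma AG.
Chain via Oakhollow Group plc → Fairlane Trust → Wildmere Textiles S.p.A. (R2): 45% × 91% × 19% × 49% = 3.812445% of Larkspur Pharma AG.
Aggregating (R1): 1.901592% + 3.812445% = 5.714037%.
5.714037% does not exceed the 50% threshold, so Dana is not a related party to Larkspur Pharma AG.

No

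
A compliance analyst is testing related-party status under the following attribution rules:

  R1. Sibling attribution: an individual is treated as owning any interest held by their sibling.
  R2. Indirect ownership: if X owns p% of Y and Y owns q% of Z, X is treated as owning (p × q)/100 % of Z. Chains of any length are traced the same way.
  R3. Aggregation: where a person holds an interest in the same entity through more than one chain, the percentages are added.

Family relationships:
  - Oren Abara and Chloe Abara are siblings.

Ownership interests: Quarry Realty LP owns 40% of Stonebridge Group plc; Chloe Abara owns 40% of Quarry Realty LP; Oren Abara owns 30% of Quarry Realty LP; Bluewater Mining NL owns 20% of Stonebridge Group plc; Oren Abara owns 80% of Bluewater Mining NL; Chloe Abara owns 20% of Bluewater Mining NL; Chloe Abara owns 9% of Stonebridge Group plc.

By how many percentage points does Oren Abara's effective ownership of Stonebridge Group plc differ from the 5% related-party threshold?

By sibling attribution (R1), Oren Abara is treated as also owning Chloe Abara's interest in Bluewater Mining NL, giving 80% + 20% = 100%.
By sibling attribution (R1), Oren Abara is treated as also owning Chloe Abara's interest in Quarry Realty LP, giving 30% + 40% = 70%.
By sibling attribution (R1), Oren Abara is treated as owning Chloe Abara's 9% interest in Stonebridge Group plc.
Chain via Bluewater Mining NL (R2): 100% × 20% = 20% of Stonebridge Group plc.
Chain via Quarry Realty LP (R2): 70% × 40% = 28% of Stonebridge Group plc.
Direct interest in Stonebridge Group plc: 9%.
Aggregating (R3): 20% + 28% + 9% = 57%.
57% exceeds the 5% threshold by 52 percentage points.

52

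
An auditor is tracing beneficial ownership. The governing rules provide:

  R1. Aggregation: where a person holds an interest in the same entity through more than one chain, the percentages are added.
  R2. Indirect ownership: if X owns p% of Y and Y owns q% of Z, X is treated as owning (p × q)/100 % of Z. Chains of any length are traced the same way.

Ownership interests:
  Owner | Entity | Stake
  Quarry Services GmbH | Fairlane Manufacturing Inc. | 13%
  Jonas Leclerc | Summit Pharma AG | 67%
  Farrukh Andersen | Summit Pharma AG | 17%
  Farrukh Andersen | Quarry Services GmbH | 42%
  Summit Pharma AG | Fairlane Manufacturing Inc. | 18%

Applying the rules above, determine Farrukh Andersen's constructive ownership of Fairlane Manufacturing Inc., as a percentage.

8.52%

Chain via Quarry Services GmbH (R2): 42% × 13% = 5.46% of Fairlane Manufacturing Inc.
Chain via Summit Pharma AG (R2): 17% × 18% = 3.06% of Fairlane Manufacturing Inc.
Aggregating (R1): 5.46% + 3.06% = 8.52%.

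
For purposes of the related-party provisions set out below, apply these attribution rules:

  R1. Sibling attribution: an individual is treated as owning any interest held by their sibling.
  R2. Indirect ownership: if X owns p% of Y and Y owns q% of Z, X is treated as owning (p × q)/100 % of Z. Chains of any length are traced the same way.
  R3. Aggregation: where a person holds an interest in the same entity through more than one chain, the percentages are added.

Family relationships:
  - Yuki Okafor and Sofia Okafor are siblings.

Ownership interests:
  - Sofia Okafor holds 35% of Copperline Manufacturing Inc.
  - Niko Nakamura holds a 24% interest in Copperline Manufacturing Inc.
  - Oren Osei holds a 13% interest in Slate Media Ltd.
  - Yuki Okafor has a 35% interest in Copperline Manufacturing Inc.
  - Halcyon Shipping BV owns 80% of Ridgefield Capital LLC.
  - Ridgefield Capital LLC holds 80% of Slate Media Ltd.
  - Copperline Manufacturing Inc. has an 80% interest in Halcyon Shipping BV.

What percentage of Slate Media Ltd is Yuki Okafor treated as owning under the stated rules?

35.84%

By sibling attribution (R1), Yuki Okafor is treated as also owning Sofia Okafor's interest in Copperline Manufacturing Inc, giving 35% + 35% = 70%.
Chain via Copperline Manufacturing Inc. → Halcyon Shipping BV → Ridgefield Capital LLC (R2): 70% × 80% × 80% × 80% = 35.84% of Slate Media Ltd.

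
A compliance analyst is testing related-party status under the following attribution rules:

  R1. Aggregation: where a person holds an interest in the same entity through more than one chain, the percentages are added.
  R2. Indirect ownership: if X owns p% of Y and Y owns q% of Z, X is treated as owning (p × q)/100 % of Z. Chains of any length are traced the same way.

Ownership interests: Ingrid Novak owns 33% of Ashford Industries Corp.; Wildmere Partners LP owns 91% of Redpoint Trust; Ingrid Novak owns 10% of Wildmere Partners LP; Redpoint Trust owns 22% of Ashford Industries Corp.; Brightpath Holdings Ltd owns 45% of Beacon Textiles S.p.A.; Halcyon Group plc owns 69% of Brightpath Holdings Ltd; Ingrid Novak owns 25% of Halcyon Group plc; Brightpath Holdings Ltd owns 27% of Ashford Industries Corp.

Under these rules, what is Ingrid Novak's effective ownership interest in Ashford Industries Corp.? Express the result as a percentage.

Chain via Wildmere Partners LP → Redpoint Trust (R2): 10% × 91% × 22% = 2.002% of Ashford Industries Corp.
Chain via Halcyon Group plc → Brightpath Holdings Ltd (R2): 25% × 69% × 27% = 4.6575% of Ashford Industries Corp.
Direct interest in Ashford Industries Corp: 33%.
Aggregating (R1): 2.002% + 4.6575% + 33% = 39.6595%.

39.6595%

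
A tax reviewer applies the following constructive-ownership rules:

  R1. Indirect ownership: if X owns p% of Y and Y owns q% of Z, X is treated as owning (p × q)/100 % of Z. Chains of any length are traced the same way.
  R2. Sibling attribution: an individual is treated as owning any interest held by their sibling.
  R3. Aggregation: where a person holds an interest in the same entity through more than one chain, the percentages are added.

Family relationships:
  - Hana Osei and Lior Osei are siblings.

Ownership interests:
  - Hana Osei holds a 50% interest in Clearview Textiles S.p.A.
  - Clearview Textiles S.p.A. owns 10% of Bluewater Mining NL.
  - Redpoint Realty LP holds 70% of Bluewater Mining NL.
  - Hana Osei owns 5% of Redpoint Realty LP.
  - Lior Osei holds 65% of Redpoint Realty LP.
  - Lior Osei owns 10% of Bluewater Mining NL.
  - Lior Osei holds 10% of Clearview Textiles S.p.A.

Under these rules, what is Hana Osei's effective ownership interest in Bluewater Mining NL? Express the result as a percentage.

65%

By sibling attribution (R2), Hana Osei is treated as also owning Lior Osei's interest in Redpoint Realty LP, giving 5% + 65% = 70%.
By sibling attribution (R2), Hana Osei is treated as also owning Lior Osei's interest in Clearview Textiles S.p.A, giving 50% + 10% = 60%.
By sibling attribution (R2), Hana Osei is treated as owning Lior Osei's 10% interest in Bluewater Mining NL.
Chain via Redpoint Realty LP (R1): 70% × 70% = 49% of Bluewater Mining NL.
Chain via Clearview Textiles S.p.A. (R1): 60% × 10% = 6% of Bluewater Mining NL.
Direct interest in Bluewater Mining NL: 10%.
Aggregating (R3): 49% + 6% + 10% = 65%.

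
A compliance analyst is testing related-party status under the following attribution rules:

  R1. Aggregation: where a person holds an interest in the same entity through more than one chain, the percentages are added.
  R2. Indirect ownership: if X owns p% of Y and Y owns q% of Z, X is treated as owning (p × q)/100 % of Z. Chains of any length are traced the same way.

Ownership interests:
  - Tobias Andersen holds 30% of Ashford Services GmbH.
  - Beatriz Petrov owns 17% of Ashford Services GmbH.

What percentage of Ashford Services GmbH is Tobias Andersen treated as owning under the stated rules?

Direct interest in Ashford Services GmbH: 30%.

30%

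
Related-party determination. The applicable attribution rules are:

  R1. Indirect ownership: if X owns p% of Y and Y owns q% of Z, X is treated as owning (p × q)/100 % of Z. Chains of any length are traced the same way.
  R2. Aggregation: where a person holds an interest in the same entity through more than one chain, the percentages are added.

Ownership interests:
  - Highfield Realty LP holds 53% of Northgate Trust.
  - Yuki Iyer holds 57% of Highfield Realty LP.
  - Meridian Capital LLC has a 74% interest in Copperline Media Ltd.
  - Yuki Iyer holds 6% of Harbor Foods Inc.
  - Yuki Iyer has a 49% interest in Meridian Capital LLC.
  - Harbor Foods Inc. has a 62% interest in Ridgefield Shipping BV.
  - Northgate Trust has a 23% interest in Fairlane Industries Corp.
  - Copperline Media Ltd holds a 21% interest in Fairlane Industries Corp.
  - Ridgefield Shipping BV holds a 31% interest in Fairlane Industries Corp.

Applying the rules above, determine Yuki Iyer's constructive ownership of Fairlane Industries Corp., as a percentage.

Chain via Meridian Capital LLC → Copperline Media Ltd (R1): 49% × 74% × 21% = 7.6146% of Fairlane Industries Corp.
Chain via Harbor Foods Inc. → Ridgefield Shipping BV (R1): 6% × 62% × 31% = 1.1532% of Fairlane Industries Corp.
Chain via Highfield Realty LP → Northgate Trust (R1): 57% × 53% × 23% = 6.9483% of Fairlane Industries Corp.
Aggregating (R2): 7.6146% + 1.1532% + 6.9483% = 15.7161%.

15.7161%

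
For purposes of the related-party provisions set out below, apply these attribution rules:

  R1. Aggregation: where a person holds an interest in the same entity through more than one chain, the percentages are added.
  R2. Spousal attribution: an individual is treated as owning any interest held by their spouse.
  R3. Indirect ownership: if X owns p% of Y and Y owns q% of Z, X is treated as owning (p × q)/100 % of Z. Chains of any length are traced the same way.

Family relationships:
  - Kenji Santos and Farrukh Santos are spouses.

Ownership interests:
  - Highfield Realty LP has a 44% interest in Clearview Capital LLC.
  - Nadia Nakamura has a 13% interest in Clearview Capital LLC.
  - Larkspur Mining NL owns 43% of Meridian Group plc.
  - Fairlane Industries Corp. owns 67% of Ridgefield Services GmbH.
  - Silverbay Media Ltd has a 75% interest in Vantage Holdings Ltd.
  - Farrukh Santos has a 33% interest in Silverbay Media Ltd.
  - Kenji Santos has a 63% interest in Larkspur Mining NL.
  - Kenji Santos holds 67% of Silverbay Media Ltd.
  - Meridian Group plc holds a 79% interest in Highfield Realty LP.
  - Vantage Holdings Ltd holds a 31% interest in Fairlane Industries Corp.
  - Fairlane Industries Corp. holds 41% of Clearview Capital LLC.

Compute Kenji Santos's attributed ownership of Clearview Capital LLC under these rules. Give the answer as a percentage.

18.948984%

By spousal attribution (R2), Kenji Santos is treated as also owning Farrukh Santos's interest in Silverbay Media Ltd, giving 67% + 33% = 100%.
Chain via Larkspur Mining NL → Meridian Group plc → Highfield Realty LP (R3): 63% × 43% × 79% × 44% = 9.416484% of Clearview Capital LLC.
Chain via Silverbay Media Ltd → Vantage Holdings Ltd → Fairlane Industries Corp. (R3): 100% × 75% × 31% × 41% = 9.5325% of Clearview Capital LLC.
Aggregating (R1): 9.416484% + 9.5325% = 18.948984%.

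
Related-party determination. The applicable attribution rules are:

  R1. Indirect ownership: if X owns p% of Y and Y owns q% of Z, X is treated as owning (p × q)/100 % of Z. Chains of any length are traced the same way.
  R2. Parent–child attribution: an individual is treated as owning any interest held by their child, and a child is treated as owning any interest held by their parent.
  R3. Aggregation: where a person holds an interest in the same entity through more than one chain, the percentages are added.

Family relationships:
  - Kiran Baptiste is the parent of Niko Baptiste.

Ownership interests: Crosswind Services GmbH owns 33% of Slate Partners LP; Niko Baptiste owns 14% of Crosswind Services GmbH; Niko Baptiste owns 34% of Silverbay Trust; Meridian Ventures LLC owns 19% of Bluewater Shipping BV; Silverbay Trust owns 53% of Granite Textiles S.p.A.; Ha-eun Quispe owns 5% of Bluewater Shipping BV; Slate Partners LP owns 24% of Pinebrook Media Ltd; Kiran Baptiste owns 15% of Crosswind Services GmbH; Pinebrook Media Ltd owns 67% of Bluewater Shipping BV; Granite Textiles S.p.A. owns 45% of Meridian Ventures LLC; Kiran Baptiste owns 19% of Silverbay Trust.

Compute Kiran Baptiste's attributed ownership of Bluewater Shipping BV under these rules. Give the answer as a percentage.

3.940551%

By parent–child attribution (R2), Kiran Baptiste is treated as also owning Niko Baptiste's interest in Crosswind Services GmbH, giving 15% + 14% = 29%.
By parent–child attribution (R2), Kiran Baptiste is treated as also owning Niko Baptiste's interest in Silverbay Trust, giving 19% + 34% = 53%.
Chain via Crosswind Services GmbH → Slate Partners LP → Pinebrook Media Ltd (R1): 29% × 33% × 24% × 67% = 1.538856% of Bluewater Shipping BV.
Chain via Silverbay Trust → Granite Textiles S.p.A. → Meridian Ventures LLC (R1): 53% × 53% × 45% × 19% = 2.401695% of Bluewater Shipping BV.
Aggregating (R3): 1.538856% + 2.401695% = 3.940551%.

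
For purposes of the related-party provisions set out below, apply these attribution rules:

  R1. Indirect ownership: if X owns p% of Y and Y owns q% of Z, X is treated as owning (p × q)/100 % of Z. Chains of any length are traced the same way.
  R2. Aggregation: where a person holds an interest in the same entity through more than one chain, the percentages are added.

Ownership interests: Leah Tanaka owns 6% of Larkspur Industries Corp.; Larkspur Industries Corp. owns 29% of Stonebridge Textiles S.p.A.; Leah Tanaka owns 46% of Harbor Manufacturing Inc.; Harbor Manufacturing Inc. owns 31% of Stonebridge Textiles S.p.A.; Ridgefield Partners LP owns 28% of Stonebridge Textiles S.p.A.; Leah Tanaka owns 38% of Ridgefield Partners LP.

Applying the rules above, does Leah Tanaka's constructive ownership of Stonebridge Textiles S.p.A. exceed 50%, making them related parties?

No

Chain via Harbor Manufacturing Inc. (R1): 46% × 31% = 14.26% of Stonebridge Textiles S.p.A.
Chain via Larkspur Industries Corp. (R1): 6% × 29% = 1.74% of Stonebridge Textiles S.p.A.
Chain via Ridgefield Partners LP (R1): 38% × 28% = 10.64% of Stonebridge Textiles S.p.A.
Aggregating (R2): 14.26% + 1.74% + 10.64% = 26.64%.
26.64% does not exceed the 50% threshold, so Leah is not a related party to Stonebridge Textiles S.p.A.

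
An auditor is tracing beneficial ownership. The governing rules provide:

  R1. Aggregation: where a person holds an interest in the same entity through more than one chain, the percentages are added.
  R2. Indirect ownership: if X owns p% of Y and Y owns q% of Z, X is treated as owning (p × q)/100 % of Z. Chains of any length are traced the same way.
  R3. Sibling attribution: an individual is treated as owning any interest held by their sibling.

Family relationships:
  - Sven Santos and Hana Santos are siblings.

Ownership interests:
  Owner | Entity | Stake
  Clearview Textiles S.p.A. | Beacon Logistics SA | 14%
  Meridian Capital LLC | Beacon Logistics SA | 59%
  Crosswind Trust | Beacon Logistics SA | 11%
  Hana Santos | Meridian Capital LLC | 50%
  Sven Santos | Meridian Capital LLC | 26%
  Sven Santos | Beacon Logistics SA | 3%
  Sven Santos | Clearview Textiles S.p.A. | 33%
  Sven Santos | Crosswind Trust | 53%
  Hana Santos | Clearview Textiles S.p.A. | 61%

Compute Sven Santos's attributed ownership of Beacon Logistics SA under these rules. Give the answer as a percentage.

66.83%

By sibling attribution (R3), Sven Santos is treated as also owning Hana Santos's interest in Meridian Capital LLC, giving 26% + 50% = 76%.
By sibling attribution (R3), Sven Santos is treated as also owning Hana Santos's interest in Clearview Textiles S.p.A, giving 33% + 61% = 94%.
Chain via Crosswind Trust (R2): 53% × 11% = 5.83% of Beacon Logistics SA.
Chain via Meridian Capital LLC (R2): 76% × 59% = 44.84% of Beacon Logistics SA.
Chain via Clearview Textiles S.p.A. (R2): 94% × 14% = 13.16% of Beacon Logistics SA.
Direct interest in Beacon Logistics SA: 3%.
Aggregating (R1): 5.83% + 44.84% + 13.16% + 3% = 66.83%.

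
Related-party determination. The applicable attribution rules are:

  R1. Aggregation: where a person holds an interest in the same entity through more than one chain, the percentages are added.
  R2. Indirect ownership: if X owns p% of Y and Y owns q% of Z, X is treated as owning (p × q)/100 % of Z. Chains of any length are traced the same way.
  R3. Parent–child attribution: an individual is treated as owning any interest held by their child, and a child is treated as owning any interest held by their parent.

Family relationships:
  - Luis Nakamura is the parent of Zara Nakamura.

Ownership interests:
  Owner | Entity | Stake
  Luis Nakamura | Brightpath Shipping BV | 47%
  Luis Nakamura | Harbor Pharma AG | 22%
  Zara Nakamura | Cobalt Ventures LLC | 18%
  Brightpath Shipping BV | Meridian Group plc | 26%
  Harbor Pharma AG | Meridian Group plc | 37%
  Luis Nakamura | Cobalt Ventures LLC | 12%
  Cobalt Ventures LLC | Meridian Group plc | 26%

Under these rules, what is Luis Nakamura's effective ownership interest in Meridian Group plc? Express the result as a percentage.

28.16%

By parent–child attribution (R3), Luis Nakamura is treated as also owning Zara Nakamura's interest in Cobalt Ventures LLC, giving 12% + 18% = 30%.
Chain via Brightpath Shipping BV (R2): 47% × 26% = 12.22% of Meridian Group plc.
Chain via Cobalt Ventures LLC (R2): 30% × 26% = 7.8% of Meridian Group plc.
Chain via Harbor Pharma AG (R2): 22% × 37% = 8.14% of Meridian Group plc.
Aggregating (R1): 12.22% + 7.8% + 8.14% = 28.16%.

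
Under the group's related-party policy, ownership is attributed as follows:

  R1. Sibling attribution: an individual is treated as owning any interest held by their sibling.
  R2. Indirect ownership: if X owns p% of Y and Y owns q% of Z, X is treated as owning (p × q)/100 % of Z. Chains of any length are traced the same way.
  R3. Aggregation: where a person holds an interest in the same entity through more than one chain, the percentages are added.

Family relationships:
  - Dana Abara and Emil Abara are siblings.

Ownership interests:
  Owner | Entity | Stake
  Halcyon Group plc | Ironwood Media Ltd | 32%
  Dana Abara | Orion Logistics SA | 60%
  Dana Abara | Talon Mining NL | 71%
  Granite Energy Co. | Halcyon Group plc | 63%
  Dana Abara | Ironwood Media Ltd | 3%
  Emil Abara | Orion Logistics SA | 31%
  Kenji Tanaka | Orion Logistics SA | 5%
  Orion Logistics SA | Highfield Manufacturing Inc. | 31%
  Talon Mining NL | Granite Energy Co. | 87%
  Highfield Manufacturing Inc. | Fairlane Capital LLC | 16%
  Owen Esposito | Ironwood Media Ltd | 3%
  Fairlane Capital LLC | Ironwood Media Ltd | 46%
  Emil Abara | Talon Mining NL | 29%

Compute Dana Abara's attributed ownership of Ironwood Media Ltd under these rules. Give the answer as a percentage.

By sibling attribution (R1), Dana Abara is treated as also owning Emil Abara's interest in Orion Logistics SA, giving 60% + 31% = 91%.
By sibling attribution (R1), Dana Abara is treated as also owning Emil Abara's interest in Talon Mining NL, giving 71% + 29% = 100%.
Chain via Orion Logistics SA → Highfield Manufacturing Inc. → Fairlane Capital LLC (R2): 91% × 31% × 16% × 46% = 2.076256% of Ironwood Media Ltd.
Chain via Talon Mining NL → Granite Energy Co. → Halcyon Group plc (R2): 100% × 87% × 63% × 32% = 17.5392% of Ironwood Media Ltd.
Direct interest in Ironwood Media Ltd: 3%.
Aggregating (R3): 2.076256% + 17.5392% + 3% = 22.615456%.

22.615456%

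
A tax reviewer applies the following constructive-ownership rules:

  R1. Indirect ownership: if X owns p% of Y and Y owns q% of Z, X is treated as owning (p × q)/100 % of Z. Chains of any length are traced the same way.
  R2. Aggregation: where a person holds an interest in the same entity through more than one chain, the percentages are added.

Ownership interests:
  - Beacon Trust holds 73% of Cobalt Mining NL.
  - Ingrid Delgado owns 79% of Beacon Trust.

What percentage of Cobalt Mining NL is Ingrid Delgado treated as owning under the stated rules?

57.67%

Chain via Beacon Trust (R1): 79% × 73% = 57.67% of Cobalt Mining NL.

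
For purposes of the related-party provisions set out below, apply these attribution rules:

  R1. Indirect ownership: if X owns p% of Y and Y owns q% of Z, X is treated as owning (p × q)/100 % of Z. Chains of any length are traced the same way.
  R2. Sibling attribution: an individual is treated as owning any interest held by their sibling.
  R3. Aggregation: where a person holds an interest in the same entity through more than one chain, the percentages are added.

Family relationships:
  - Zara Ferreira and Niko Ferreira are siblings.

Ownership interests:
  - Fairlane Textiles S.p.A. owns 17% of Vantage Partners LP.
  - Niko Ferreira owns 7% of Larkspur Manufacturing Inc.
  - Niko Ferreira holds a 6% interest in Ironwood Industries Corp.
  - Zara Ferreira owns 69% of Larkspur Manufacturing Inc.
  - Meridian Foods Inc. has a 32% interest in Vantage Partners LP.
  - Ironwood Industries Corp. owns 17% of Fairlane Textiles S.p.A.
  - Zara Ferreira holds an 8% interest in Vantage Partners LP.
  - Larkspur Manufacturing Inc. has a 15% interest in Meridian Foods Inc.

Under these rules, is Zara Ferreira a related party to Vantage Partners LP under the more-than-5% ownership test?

By sibling attribution (R2), Zara Ferreira is treated as also owning Niko Ferreira's interest in Larkspur Manufacturing Inc, giving 69% + 7% = 76%.
By sibling attribution (R2), Zara Ferreira is treated as owning Niko Ferreira's 6% interest in Ironwood Industries Corp.
Chain via Larkspur Manufacturing Inc. → Meridian Foods Inc. (R1): 76% × 15% × 32% = 3.648% of Vantage Partners LP.
Direct interest in Vantage Partners LP: 8%.
Chain via Ironwood Industries Corp. → Fairlane Textiles S.p.A. (R1): 6% × 17% × 17% = 0.1734% of Vantage Partners LP.
Aggregating (R3): 3.648% + 8% + 0.1734% = 11.8214%.
11.8214% exceeds the 5% threshold, so Zara is a related party to Vantage Partners LP.

Yes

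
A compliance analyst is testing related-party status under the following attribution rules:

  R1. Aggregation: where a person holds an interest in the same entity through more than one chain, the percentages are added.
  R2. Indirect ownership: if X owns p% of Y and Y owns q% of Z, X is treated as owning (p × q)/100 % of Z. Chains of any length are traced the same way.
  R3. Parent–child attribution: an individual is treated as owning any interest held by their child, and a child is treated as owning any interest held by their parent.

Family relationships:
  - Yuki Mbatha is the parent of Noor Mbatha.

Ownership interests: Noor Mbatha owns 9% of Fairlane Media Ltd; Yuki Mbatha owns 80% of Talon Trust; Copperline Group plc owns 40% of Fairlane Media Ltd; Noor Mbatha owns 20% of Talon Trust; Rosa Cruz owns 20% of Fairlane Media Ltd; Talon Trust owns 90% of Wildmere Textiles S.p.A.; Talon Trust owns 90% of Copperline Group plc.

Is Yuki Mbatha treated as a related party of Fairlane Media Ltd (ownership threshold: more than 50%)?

By parent–child attribution (R3), Yuki Mbatha is treated as also owning Noor Mbatha's interest in Talon Trust, giving 80% + 20% = 100%.
By parent–child attribution (R3), Yuki Mbatha is treated as owning Noor Mbatha's 9% interest in Fairlane Media Ltd.
Chain via Talon Trust → Copperline Group plc (R2): 100% × 90% × 40% = 36% of Fairlane Media Ltd.
Direct interest in Fairlane Media Ltd: 9%.
Aggregating (R1): 36% + 9% = 45%.
45% does not exceed the 50% threshold, so Yuki is not a related party to Fairlane Media Ltd.

No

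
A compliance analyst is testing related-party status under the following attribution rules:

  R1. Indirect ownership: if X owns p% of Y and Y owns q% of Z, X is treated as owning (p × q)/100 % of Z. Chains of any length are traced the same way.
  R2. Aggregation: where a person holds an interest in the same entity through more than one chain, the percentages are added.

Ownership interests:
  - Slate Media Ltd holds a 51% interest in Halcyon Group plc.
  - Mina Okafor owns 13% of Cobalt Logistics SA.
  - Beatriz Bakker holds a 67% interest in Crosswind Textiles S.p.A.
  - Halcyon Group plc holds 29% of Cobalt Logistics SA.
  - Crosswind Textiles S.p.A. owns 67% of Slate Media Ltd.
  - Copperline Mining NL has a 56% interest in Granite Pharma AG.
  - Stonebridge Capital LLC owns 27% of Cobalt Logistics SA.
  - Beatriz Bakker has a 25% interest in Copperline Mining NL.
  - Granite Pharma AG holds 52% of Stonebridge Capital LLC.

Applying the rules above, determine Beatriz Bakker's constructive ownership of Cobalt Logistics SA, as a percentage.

8.604831%

Chain via Copperline Mining NL → Granite Pharma AG → Stonebridge Capital LLC (R1): 25% × 56% × 52% × 27% = 1.9656% of Cobalt Logistics SA.
Chain via Crosswind Textiles S.p.A. → Slate Media Ltd → Halcyon Group plc (R1): 67% × 67% × 51% × 29% = 6.639231% of Cobalt Logistics SA.
Aggregating (R2): 1.9656% + 6.639231% = 8.604831%.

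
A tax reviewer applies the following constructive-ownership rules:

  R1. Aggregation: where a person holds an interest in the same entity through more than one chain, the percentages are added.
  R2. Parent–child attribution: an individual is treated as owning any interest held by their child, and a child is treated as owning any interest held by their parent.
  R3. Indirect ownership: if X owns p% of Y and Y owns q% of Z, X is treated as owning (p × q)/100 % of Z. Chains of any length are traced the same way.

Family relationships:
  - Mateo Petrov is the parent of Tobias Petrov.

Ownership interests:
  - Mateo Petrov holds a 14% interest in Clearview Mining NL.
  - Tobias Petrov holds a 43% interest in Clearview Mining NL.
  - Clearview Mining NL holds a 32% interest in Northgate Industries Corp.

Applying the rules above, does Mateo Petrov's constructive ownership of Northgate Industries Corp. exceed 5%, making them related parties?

Yes

By parent–child attribution (R2), Mateo Petrov is treated as also owning Tobias Petrov's interest in Clearview Mining NL, giving 14% + 43% = 57%.
Chain via Clearview Mining NL (R3): 57% × 32% = 18.24% of Northgate Industries Corp.
18.24% exceeds the 5% threshold, so Mateo is a related party to Northgate Industries Corp.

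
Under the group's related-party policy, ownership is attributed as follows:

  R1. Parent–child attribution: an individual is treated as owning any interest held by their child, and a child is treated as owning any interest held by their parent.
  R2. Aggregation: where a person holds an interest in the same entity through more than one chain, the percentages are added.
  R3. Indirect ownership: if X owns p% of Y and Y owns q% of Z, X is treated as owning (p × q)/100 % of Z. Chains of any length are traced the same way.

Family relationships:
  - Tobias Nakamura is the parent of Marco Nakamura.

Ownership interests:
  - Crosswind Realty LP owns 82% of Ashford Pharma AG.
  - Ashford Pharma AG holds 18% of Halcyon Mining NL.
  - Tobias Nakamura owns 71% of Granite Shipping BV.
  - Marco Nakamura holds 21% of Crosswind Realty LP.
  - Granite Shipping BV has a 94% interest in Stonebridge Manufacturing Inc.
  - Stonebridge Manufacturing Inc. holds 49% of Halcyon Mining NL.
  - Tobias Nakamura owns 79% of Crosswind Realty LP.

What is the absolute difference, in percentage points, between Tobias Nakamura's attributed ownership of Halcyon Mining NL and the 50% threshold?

2.5374

By parent–child attribution (R1), Tobias Nakamura is treated as also owning Marco Nakamura's interest in Crosswind Realty LP, giving 79% + 21% = 100%.
Chain via Crosswind Realty LP → Ashford Pharma AG (R3): 100% × 82% × 18% = 14.76% of Halcyon Mining NL.
Chain via Granite Shipping BV → Stonebridge Manufacturing Inc. (R3): 71% × 94% × 49% = 32.7026% of Halcyon Mining NL.
Aggregating (R2): 14.76% + 32.7026% = 47.4626%.
47.4626% falls short of the 50% threshold by 2.5374 percentage points.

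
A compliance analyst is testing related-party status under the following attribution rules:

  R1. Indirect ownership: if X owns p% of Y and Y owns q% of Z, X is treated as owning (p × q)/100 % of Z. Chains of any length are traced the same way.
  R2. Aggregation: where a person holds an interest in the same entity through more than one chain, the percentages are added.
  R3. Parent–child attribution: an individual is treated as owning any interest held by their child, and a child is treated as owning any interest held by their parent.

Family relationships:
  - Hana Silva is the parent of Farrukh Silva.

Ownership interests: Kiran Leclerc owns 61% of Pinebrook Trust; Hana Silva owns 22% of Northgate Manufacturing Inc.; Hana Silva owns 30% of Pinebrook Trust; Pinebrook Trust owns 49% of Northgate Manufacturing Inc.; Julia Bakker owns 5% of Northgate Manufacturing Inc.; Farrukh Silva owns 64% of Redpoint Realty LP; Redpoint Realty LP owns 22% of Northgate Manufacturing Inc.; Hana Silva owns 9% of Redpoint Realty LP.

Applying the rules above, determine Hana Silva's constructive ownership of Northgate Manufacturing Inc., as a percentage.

By parent–child attribution (R3), Hana Silva is treated as also owning Farrukh Silva's interest in Redpoint Realty LP, giving 9% + 64% = 73%.
Chain via Redpoint Realty LP (R1): 73% × 22% = 16.06% of Northgate Manufacturing Inc.
Chain via Pinebrook Trust (R1): 30% × 49% = 14.7% of Northgate Manufacturing Inc.
Direct interest in Northgate Manufacturing Inc: 22%.
Aggregating (R2): 16.06% + 14.7% + 22% = 52.76%.

52.76%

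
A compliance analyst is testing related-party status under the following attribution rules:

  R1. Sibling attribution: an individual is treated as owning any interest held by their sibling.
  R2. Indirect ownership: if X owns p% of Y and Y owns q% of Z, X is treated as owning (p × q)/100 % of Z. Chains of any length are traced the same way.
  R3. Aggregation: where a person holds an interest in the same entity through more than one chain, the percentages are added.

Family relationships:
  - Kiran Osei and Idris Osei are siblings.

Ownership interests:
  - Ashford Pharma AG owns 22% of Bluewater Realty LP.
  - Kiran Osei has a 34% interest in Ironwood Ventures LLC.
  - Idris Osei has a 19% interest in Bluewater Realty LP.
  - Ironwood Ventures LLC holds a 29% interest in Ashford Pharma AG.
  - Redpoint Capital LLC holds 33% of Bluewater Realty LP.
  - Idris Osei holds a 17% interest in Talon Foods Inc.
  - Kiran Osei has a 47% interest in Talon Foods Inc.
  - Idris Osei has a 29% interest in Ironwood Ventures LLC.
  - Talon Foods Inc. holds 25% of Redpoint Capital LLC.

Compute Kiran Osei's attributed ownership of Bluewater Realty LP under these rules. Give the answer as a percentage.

28.2994%

By sibling attribution (R1), Kiran Osei is treated as also owning Idris Osei's interest in Ironwood Ventures LLC, giving 34% + 29% = 63%.
By sibling attribution (R1), Kiran Osei is treated as also owning Idris Osei's interest in Talon Foods Inc, giving 47% + 17% = 64%.
By sibling attribution (R1), Kiran Osei is treated as owning Idris Osei's 19% interest in Bluewater Realty LP.
Chain via Ironwood Ventures LLC → Ashford Pharma AG (R2): 63% × 29% × 22% = 4.0194% of Bluewater Realty LP.
Chain via Talon Foods Inc. → Redpoint Capital LLC (R2): 64% × 25% × 33% = 5.28% of Bluewater Realty LP.
Direct interest in Bluewater Realty LP: 19%.
Aggregating (R3): 4.0194% + 5.28% + 19% = 28.2994%.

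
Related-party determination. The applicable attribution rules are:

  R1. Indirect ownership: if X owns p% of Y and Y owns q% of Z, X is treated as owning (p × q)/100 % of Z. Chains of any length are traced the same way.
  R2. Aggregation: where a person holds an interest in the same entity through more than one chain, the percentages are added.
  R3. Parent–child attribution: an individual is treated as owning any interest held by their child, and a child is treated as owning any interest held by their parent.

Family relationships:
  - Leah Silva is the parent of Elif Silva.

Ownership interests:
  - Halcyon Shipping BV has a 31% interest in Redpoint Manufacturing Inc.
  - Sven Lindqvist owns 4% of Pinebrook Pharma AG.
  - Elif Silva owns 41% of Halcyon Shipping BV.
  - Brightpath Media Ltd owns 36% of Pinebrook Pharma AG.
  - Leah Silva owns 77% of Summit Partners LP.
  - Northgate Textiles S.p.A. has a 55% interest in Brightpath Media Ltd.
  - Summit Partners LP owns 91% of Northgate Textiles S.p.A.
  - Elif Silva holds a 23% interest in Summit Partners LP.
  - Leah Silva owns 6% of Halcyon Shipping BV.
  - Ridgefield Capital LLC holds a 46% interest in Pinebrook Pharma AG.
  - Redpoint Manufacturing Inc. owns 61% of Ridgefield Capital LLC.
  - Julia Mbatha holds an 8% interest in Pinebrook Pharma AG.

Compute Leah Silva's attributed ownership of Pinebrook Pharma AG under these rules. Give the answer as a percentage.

By parent–child attribution (R3), Leah Silva is treated as also owning Elif Silva's interest in Halcyon Shipping BV, giving 6% + 41% = 47%.
By parent–child attribution (R3), Leah Silva is treated as also owning Elif Silva's interest in Summit Partners LP, giving 77% + 23% = 100%.
Chain via Halcyon Shipping BV → Redpoint Manufacturing Inc. → Ridgefield Capital LLC (R1): 47% × 31% × 61% × 46% = 4.088342% of Pinebrook Pharma AG.
Chain via Summit Partners LP → Northgate Textiles S.p.A. → Brightpath Media Ltd (R1): 100% × 91% × 55% × 36% = 18.018% of Pinebrook Pharma AG.
Aggregating (R2): 4.088342% + 18.018% = 22.106342%.

22.106342%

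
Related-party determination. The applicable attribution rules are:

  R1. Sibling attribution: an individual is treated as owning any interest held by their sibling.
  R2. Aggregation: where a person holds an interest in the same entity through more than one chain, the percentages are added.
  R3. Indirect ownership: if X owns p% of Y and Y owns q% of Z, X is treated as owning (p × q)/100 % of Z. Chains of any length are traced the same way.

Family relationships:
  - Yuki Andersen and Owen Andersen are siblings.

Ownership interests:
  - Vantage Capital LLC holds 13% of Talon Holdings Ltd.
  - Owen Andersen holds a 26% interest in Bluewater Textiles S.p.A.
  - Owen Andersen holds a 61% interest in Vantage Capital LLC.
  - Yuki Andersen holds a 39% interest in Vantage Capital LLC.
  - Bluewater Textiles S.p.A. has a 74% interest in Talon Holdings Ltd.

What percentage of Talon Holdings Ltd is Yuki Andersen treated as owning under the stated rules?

By sibling attribution (R1), Yuki Andersen is treated as also owning Owen Andersen's interest in Vantage Capital LLC, giving 39% + 61% = 100%.
By sibling attribution (R1), Yuki Andersen is treated as owning Owen Andersen's 26% interest in Bluewater Textiles S.p.A.
Chain via Vantage Capital LLC (R3): 100% × 13% = 13% of Talon Holdings Ltd.
Chain via Bluewater Textiles S.p.A. (R3): 26% × 74% = 19.24% of Talon Holdings Ltd.
Aggregating (R2): 13% + 19.24% = 32.24%.

32.24%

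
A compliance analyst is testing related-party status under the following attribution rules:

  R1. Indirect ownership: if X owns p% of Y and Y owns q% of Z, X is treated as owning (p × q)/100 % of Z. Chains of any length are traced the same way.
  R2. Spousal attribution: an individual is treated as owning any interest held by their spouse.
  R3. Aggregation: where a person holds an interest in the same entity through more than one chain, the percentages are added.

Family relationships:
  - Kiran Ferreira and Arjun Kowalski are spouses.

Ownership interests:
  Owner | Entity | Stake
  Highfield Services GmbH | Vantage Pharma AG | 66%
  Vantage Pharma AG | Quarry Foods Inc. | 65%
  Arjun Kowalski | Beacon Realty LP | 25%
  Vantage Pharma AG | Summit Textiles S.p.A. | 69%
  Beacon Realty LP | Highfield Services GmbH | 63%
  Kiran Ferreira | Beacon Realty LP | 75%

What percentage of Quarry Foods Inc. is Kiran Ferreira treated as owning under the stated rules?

27.027%

By spousal attribution (R2), Kiran Ferreira is treated as also owning Arjun Kowalski's interest in Beacon Realty LP, giving 75% + 25% = 100%.
Chain via Beacon Realty LP → Highfield Services GmbH → Vantage Pharma AG (R1): 100% × 63% × 66% × 65% = 27.027% of Quarry Foods Inc.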